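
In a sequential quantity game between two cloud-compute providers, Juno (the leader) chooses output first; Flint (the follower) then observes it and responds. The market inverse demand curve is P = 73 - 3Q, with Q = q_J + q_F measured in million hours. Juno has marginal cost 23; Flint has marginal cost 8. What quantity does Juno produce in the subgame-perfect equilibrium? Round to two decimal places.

5.83

Solve by backward induction. Given q_J, the follower Flint maximises π_F = (73 - 3q_J - 3q_F)q_F - 8q_F.
∂π_F/∂q_F = 65 - 3q_J - 6q_F = 0 gives the reaction function q_F = (65 - 3q_J)/6.
The leader anticipates this reaction. Substituting into P = 73 - 3Q gives P = 81/2 - (3/2)q_J, so π_J = (81/2 - (3/2)q_J)q_J - 23q_J.
The leader's first-order condition 35/2 - 3q_J = 0 yields q_J = 35/6.
Then q_F = (65 - 3·(35/6))/6 = 95/12.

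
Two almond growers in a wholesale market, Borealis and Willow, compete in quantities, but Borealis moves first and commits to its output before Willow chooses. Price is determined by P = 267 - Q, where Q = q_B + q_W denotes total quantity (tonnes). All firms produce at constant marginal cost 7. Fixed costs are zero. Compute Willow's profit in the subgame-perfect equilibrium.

The follower Willow best-responds to any q_B: π_W = (267 - Q)q_W - 7q_W.
Follower FOC: 260 - q_B - 2q_W = 0, so q_W(q_B) = (260 - q_B)/2.
The leader anticipates this reaction. Substituting into P = 267 - Q gives P = 137 - (1/2)q_B, so π_B = (137 - (1/2)q_B)q_B - 7q_B.
Leader FOC: 130 - q_B = 0, so q_B = 130.
Then q_W = (260 - 130)/2 = 65.
Price P = 267 - 195 = 72.
Willow's profit: (72 - 7)·65 = 4225.

4225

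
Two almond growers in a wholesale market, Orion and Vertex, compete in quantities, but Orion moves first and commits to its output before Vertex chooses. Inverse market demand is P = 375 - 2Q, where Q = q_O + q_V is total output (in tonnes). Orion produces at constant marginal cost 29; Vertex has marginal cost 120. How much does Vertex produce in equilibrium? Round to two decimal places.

The follower Vertex best-responds to any q_O: π_V = (375 - 2Q)q_V - 120q_V.
∂π_V/∂q_V = 255 - 2q_O - 4q_V = 0 gives the reaction function q_V = (255 - 2q_O)/4.
Orion substitutes q_V(q_O) into its own profit: π_O = q_O(375 - 2q_O - (255 - 2q_O)/2) - 29q_O = (495/2 - q_O)q_O - 29q_O.
The leader's first-order condition 437/2 - 2q_O = 0 yields q_O = 437/4.
Then q_V = (255 - 2·(437/4))/4 = 73/8.

9.13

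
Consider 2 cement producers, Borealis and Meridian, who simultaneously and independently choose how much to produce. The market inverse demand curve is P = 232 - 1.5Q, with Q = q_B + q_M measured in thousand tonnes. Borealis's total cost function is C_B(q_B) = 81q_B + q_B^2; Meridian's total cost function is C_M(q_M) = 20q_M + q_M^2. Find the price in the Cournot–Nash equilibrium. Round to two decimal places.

Borealis's profit: π_B = (232 - 1.5Q)q_B - (81q_B + q_B²). Setting ∂π_B/∂q_B = 0: 151 - 5q_B - (3/2)(q_M) = 0.
Meridian's profit: π_M = (232 - 1.5Q)q_M - (20q_M + q_M²). Setting ∂π_M/∂q_M = 0: 212 - 5q_M - (3/2)(q_B) = 0.
Best responses: q_B = (151 - (3/2)q_M)/5, q_M = (212 - (3/2)q_B)/5.
Substituting one into the other gives q_B = 1748/91 and q_M = 36.6374.
Total output Q = 726/13, so price P = 232 - (3/2)·(726/13) = 1927/13.

148.23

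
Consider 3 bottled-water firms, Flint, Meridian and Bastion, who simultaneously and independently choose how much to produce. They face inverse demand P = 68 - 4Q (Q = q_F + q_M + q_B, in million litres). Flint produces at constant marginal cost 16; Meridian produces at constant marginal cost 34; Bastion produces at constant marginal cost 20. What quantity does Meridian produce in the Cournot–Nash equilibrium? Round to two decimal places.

0.13

Flint's profit: π_F = (68 - 4Q)q_F - (16q_F). Setting ∂π_F/∂q_F = 0: 52 - 8q_F - 4(q_M + q_B) = 0.
Meridian's profit: π_M = (68 - 4Q)q_M - (34q_M). Setting ∂π_M/∂q_M = 0: 34 - 8q_M - 4(q_F + q_B) = 0.
Bastion's profit: π_B = (68 - 4Q)q_B - (20q_B). Setting ∂π_B/∂q_B = 0: 48 - 8q_B - 4(q_F + q_M) = 0.
Adding the 3 first-order conditions: 134 − 16Q = 0, so Q = 67/8.
Back-substituting: q_F = (52 − 67/2)/4 = 37/8, q_M = (34 − 67/2)/4 = 1/8, q_B = (48 − 67/2)/4 = 29/8.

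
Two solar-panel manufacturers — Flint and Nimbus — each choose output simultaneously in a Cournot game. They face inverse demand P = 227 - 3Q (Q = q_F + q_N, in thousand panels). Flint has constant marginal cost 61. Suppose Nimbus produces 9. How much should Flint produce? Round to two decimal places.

23.17

With the rival's output fixed at 9, Flint's profit is π_F = (227 - 3·9 - 3q_F)q_F - (61q_F) = (200 - 3q_F)q_F - (61q_F).
∂π_F/∂q_F = 139 - 6q_F = 0, so q_F = 139/6.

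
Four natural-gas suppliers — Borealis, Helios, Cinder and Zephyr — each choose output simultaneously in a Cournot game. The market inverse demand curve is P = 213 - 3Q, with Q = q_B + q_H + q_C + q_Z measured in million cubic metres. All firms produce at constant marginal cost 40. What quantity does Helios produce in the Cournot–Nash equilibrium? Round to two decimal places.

Each firm earns π_i = (213 - 3Q)q_i - 40q_i.
First-order condition (treating rivals' output as given): 173 - 6q_i - 3·Σ_{j≠i} q_j = 0.
By symmetry each firm produces the same amount; substituting Σ_{j≠i} q_j = 3q_i yields q_i = 173/15.

11.53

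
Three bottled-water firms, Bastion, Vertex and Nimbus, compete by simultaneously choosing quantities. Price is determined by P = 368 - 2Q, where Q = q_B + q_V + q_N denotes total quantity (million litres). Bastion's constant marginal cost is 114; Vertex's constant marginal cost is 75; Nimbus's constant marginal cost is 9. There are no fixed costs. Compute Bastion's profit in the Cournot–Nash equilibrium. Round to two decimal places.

Bastion's profit: π_B = (368 - 2Q)q_B - (114q_B). Setting ∂π_B/∂q_B = 0: 254 - 4q_B - 2(q_V + q_N) = 0.
Vertex's first-order condition: 293 - 4q_V - 2(q_B + q_N) = 0.
Nimbus's first-order condition: 359 - 4q_N - 2(q_B + q_V) = 0.
Adding the 3 conditions: 906 − 4Q − 4Q = 0, i.e. Q = 453/4.
Back-substituting: q_B = (254 − 453/2)/2 = 55/4, q_V = (293 − 453/2)/2 = 133/4, q_N = (359 − 453/2)/2 = 265/4.
Price P = 368 - 2·(453/4) = 283/2.
Bastion's profit: (283/2 - 114)·(55/4) = 378.1250.

378.13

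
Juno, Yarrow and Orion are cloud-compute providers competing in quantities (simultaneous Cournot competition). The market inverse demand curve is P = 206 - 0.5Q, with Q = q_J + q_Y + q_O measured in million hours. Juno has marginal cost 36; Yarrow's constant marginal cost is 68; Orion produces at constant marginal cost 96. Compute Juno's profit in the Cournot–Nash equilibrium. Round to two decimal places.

8580.50

Juno's profit: π_J = (206 - 0.5Q)q_J - (36q_J). Setting ∂π_J/∂q_J = 0: 170 - q_J - (1/2)(q_Y + q_O) = 0.
Yarrow's profit: π_Y = (206 - 0.5Q)q_Y - (68q_Y). Setting ∂π_Y/∂q_Y = 0: 138 - q_Y - (1/2)(q_J + q_O) = 0.
Orion's first-order condition: 110 - q_O - (1/2)(q_J + q_Y) = 0.
Adding the 3 first-order conditions: 418 − 2Q = 0, so Q = 209.
Back-substituting: q_J = (170 − 209/2)/(1/2) = 131, q_Y = (138 − 209/2)/(1/2) = 67, q_O = (110 − 209/2)/(1/2) = 11.
Price P = 206 - (1/2)·209 = 203/2.
Juno's profit: (203/2 - 36)·131 = 8580.5000.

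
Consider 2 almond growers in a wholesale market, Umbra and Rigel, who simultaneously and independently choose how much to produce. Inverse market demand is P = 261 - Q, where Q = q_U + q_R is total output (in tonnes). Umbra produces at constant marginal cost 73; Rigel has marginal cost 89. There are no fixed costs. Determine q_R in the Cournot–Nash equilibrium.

Umbra's profit: π_U = (261 - Q)q_U - (73q_U). Setting ∂π_U/∂q_U = 0: 188 - 2q_U - (q_R) = 0.
Rigel's profit: π_R = (261 - Q)q_R - (89q_R). Setting ∂π_R/∂q_R = 0: 172 - 2q_R - (q_U) = 0.
Best responses: q_U = (188 - q_R)/2, q_R = (172 - q_U)/2.
Substituting one into the other gives q_U = 68 and q_R = 52.

52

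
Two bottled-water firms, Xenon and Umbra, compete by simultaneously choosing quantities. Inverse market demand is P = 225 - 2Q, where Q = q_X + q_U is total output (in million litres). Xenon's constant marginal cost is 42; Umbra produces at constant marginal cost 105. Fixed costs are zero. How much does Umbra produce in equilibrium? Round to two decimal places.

9.50

Xenon's profit: π_X = (225 - 2Q)q_X - (42q_X). Setting ∂π_X/∂q_X = 0: 183 - 4q_X - 2(q_U) = 0.
Umbra's first-order condition: 120 - 4q_U - 2(q_X) = 0.
Rearranging gives the reaction functions q_X = (183 - 2q_U)/4 and q_U = (120 - 2q_X)/4.
Substituting one into the other gives q_X = 41 and q_U = 19/2.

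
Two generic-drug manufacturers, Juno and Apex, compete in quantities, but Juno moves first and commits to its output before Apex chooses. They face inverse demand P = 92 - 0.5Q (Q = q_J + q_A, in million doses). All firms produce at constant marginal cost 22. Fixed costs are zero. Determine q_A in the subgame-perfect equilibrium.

35

Solve by backward induction. Given q_J, the follower Apex maximises π_A = (92 - (1/2)q_J - (1/2)q_A)q_A - 22q_A.
∂π_A/∂q_A = 70 - (1/2)q_J - q_A = 0 gives the reaction function q_A = (70 - (1/2)q_J).
Juno substitutes q_A(q_J) into its own profit: π_J = q_J(92 - (1/2)q_J - (70 - (1/2)q_J)/2) - 22q_J = (57 - (1/4)q_J)q_J - 22q_J.
The leader's first-order condition 35 - (1/2)q_J = 0 yields q_J = 70.
Then q_A = (70 - (1/2)·70) = 35.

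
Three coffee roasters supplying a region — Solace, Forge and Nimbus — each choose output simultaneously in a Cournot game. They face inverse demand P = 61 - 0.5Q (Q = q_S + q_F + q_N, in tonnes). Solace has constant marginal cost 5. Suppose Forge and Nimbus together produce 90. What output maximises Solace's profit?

With rivals' combined output fixed at 90, Solace's profit is π_S = (61 - (1/2)·90 - (1/2)q_S)q_S - (5q_S) = (16 - (1/2)q_S)q_S - (5q_S).
∂π_S/∂q_S = 11 - q_S = 0, so q_S = 11.

11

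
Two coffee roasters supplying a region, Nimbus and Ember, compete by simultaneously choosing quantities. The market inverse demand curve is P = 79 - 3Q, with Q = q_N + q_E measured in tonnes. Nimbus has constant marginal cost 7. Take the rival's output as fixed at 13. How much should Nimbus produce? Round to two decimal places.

With the rival's output fixed at 13, Nimbus's profit is π_N = (79 - 3·13 - 3q_N)q_N - (7q_N) = (40 - 3q_N)q_N - (7q_N).
∂π_N/∂q_N = 33 - 6q_N = 0, so q_N = 11/2.

5.50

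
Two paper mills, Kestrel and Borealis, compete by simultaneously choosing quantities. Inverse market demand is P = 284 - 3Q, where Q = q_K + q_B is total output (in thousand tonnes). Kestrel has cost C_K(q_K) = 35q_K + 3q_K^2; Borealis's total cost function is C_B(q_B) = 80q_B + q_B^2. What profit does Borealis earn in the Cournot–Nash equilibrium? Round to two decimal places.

Kestrel's profit: π_K = (284 - 3Q)q_K - (35q_K + 3q_K²). Setting ∂π_K/∂q_K = 0: 249 - 12q_K - 3(q_B) = 0.
Borealis's profit: π_B = (284 - 3Q)q_B - (80q_B + q_B²). Setting ∂π_B/∂q_B = 0: 204 - 8q_B - 3(q_K) = 0.
So q_K = (249 - 3q_B)/12 and q_B = (204 - 3q_K)/8.
Substituting one into the other gives q_K = 460/29 and q_B = 567/29.
Price P = 284 - 3·(1027/29) = 177.7586.
Borealis's profit: 177.7586·(567/29) - 80·(567/29) - (567/29)² = 1529.0797.

1529.08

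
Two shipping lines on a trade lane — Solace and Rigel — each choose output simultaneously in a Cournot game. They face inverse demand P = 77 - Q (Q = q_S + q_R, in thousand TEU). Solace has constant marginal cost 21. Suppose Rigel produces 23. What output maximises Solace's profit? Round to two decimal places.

With the rival's output fixed at 23, Solace's profit is π_S = (77 - 23 - q_S)q_S - (21q_S) = (54 - q_S)q_S - (21q_S).
∂π_S/∂q_S = 33 - 2q_S = 0, so q_S = 33/2.

16.50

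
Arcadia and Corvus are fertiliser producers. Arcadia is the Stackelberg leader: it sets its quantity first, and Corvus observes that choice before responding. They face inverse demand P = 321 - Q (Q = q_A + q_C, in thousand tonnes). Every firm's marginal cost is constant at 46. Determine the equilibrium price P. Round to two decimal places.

114.75

The follower Corvus best-responds to any q_A: π_C = (321 - Q)q_C - 46q_C.
Setting the follower's marginal profit to zero, 275 - q_A - 2q_C = 0, i.e. q_C = (275 - q_A)/2.
Arcadia substitutes q_C(q_A) into its own profit: π_A = q_A(321 - q_A - (275 - q_A)/2) - 46q_A = (367/2 - (1/2)q_A)q_A - 46q_A.
Leader FOC: 275/2 - q_A = 0, so q_A = 275/2.
Then q_C = (275 - 275/2)/2 = 275/4.
Total output Q = 825/4, so price P = 321 - 825/4 = 459/4.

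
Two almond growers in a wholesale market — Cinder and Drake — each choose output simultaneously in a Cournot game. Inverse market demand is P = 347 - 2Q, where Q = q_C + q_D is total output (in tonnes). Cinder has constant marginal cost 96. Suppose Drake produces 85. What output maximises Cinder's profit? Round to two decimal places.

With the rival's output fixed at 85, Cinder's profit is π_C = (347 - 2·85 - 2q_C)q_C - (96q_C) = (177 - 2q_C)q_C - (96q_C).
∂π_C/∂q_C = 81 - 4q_C = 0, so q_C = 81/4.

20.25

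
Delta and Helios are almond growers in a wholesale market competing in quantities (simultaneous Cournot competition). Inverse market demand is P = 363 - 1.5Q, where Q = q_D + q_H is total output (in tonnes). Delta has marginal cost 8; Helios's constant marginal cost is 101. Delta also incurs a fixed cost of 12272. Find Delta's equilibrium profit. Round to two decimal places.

2594.96

Delta's profit: π_D = (363 - 1.5Q)q_D - (8q_D). Setting ∂π_D/∂q_D = 0: 355 - 3q_D - (3/2)(q_H) = 0.
Helios's profit: π_H = (363 - 1.5Q)q_H - (101q_H). Setting ∂π_H/∂q_H = 0: 262 - 3q_H - (3/2)(q_D) = 0.
Best responses: q_D = (355 - (3/2)q_H)/3, q_H = (262 - (3/2)q_D)/3.
Solving the pair: q_D = 896/9, q_H = 338/9.
Price P = 363 - (3/2)·(1234/9) = 472/3.
Delta's profit: (472/3 - 8)·(896/9) - 12272 = 2594.9630.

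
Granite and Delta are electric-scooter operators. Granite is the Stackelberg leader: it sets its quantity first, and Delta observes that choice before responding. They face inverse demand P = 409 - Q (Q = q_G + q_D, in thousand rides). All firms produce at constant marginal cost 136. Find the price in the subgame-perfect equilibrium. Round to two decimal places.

Solve by backward induction. Given q_G, the follower Delta maximises π_D = (409 - q_G - q_D)q_D - 136q_D.
Setting the follower's marginal profit to zero, 273 - q_G - 2q_D = 0, i.e. q_D = (273 - q_G)/2.
The leader anticipates this reaction. Substituting into P = 409 - Q gives P = 545/2 - (1/2)q_G, so π_G = (545/2 - (1/2)q_G)q_G - 136q_G.
Leader FOC: 273/2 - q_G = 0, so q_G = 273/2.
Then q_D = (273 - 273/2)/2 = 273/4.
Total output Q = 819/4, so price P = 409 - 819/4 = 817/4.

204.25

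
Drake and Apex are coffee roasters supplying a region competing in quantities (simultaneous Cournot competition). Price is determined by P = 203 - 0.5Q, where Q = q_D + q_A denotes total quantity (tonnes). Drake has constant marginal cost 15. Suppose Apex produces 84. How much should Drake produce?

146

With the rival's output fixed at 84, Drake's profit is π_D = (203 - (1/2)·84 - (1/2)q_D)q_D - (15q_D) = (161 - (1/2)q_D)q_D - (15q_D).
∂π_D/∂q_D = 146 - q_D = 0, so q_D = 146.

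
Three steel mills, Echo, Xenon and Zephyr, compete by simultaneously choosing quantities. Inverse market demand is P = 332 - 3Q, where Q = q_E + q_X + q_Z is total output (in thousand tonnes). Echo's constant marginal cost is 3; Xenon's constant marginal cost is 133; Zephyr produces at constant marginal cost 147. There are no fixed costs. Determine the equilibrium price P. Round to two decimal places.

Echo's profit: π_E = (332 - 3Q)q_E - (3q_E). Setting ∂π_E/∂q_E = 0: 329 - 6q_E - 3(q_X + q_Z) = 0.
Xenon's first-order condition: 199 - 6q_X - 3(q_E + q_Z) = 0.
Zephyr's first-order condition: 185 - 6q_Z - 3(q_E + q_X) = 0.
Adding the 3 conditions: 713 − 6Q − 6Q = 0, i.e. Q = 713/12.
Back-substituting: q_E = (329 − 713/4)/3 = 201/4, q_X = (199 − 713/4)/3 = 83/12, q_Z = (185 − 713/4)/3 = 9/4.
Total output Q = 713/12, so price P = 332 - 3·(713/12) = 615/4.

153.75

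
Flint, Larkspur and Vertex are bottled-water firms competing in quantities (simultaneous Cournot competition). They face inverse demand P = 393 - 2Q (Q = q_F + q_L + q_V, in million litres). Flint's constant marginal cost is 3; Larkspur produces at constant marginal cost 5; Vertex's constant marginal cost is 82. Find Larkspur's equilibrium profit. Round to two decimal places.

6699.03

Flint's profit: π_F = (393 - 2Q)q_F - (3q_F). Setting ∂π_F/∂q_F = 0: 390 - 4q_F - 2(q_L + q_V) = 0.
Larkspur's profit: π_L = (393 - 2Q)q_L - (5q_L). Setting ∂π_L/∂q_L = 0: 388 - 4q_L - 2(q_F + q_V) = 0.
Vertex's first-order condition: 311 - 4q_V - 2(q_F + q_L) = 0.
Adding the 3 conditions: 1089 − 4Q − 4Q = 0, i.e. Q = 1089/8.
Back-substituting: q_F = (390 − 1089/4)/2 = 471/8, q_L = (388 − 1089/4)/2 = 463/8, q_V = (311 − 1089/4)/2 = 155/8.
Price P = 393 - 2·(1089/8) = 483/4.
Larkspur's profit: (483/4 - 5)·(463/8) = 6699.0313.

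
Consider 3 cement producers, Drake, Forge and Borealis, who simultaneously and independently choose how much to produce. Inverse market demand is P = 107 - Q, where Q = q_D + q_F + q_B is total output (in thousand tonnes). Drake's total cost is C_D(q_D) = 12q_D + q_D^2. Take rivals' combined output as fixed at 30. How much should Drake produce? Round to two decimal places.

With rivals' combined output fixed at 30, Drake's profit is π_D = (107 - 30 - q_D)q_D - (12q_D + q_D²) = (77 - q_D)q_D - (12q_D + q_D²).
∂π_D/∂q_D = 65 - 4q_D = 0, so q_D = 65/4.

16.25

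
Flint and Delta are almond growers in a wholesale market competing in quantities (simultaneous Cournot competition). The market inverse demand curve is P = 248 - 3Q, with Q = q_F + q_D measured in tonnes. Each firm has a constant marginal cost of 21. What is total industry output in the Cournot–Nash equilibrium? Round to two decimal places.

50.44

A representative firm's profit is π_i = q_i(248 - 3Q) - 21q_i.
Setting ∂π_i/∂q_i = 0 with rivals' quantities fixed: 227 - 6q_i - 3q_j = 0.
With identical firms every q_j equals q_i, so q_j = q_i and 227 = 9q_i, giving q_i = 227/9.
Total output Q = 227/9 + 227/9 = 454/9.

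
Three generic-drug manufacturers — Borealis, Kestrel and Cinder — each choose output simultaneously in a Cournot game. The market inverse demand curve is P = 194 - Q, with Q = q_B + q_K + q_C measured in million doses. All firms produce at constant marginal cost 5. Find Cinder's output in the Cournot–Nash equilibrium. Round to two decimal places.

A representative firm's profit is π_i = q_i(194 - Q) - 5q_i.
Setting ∂π_i/∂q_i = 0 with rivals' quantities fixed: 189 - 2q_i - Σ_{j≠i} q_j = 0.
By symmetry each firm produces the same amount; substituting Σ_{j≠i} q_j = 2q_i yields q_i = 189/4.

47.25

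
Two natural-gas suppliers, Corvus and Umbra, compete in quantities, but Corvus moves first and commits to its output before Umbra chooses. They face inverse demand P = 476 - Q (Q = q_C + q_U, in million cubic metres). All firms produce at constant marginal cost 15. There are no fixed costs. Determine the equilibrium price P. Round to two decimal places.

Solve by backward induction. Given q_C, the follower Umbra maximises π_U = (476 - q_C - q_U)q_U - 15q_U.
Follower FOC: 461 - q_C - 2q_U = 0, so q_U(q_C) = (461 - q_C)/2.
The leader anticipates this reaction. Substituting into P = 476 - Q gives P = 491/2 - (1/2)q_C, so π_C = (491/2 - (1/2)q_C)q_C - 15q_C.
The leader's first-order condition 461/2 - q_C = 0 yields q_C = 461/2.
Then q_U = (461 - 461/2)/2 = 461/4.
Total output Q = 1383/4, so price P = 476 - 1383/4 = 521/4.

130.25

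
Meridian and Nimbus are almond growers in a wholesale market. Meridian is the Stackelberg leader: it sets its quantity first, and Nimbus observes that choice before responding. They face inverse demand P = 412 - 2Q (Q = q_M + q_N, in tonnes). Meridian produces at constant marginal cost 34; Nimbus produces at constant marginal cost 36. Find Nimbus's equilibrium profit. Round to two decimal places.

4324.50

Solve by backward induction. Given q_M, the follower Nimbus maximises π_N = (412 - 2q_M - 2q_N)q_N - 36q_N.
Setting the follower's marginal profit to zero, 376 - 2q_M - 4q_N = 0, i.e. q_N = (376 - 2q_M)/4.
Meridian substitutes q_N(q_M) into its own profit: π_M = q_M(412 - 2q_M - (376 - 2q_M)/2) - 34q_M = (224 - q_M)q_M - 34q_M.
Maximising: ∂π_M/∂q_M = 190 - 2q_M = 0, giving q_M = 95.
Then q_N = (376 - 2·95)/4 = 93/2.
Price P = 412 - 2·(283/2) = 129.
Nimbus's profit: (129 - 36)·(93/2) = 4324.5000.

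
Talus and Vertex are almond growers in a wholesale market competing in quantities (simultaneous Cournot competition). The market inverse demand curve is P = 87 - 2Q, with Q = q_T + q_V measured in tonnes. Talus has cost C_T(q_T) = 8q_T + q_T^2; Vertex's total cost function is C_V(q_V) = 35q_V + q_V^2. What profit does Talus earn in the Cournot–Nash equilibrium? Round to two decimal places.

401.07

Talus's profit: π_T = (87 - 2Q)q_T - (8q_T + q_T²). Setting ∂π_T/∂q_T = 0: 79 - 6q_T - 2(q_V) = 0.
Vertex's first-order condition: 52 - 6q_V - 2(q_T) = 0.
Rearranging gives the reaction functions q_T = (79 - 2q_V)/6 and q_V = (52 - 2q_T)/6.
Substituting one into the other gives q_T = 185/16 and q_V = 77/16.
Price P = 87 - 2·(131/8) = 217/4.
Talus's profit: (217/4)·(185/16) - 8·(185/16) - (185/16)² = 401.0742.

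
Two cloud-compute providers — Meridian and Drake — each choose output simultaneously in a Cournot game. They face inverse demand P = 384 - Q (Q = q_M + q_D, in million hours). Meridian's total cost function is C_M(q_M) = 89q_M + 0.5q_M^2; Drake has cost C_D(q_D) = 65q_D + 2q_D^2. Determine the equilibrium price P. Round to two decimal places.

Meridian's profit: π_M = (384 - Q)q_M - (89q_M + (1/2)q_M²). Setting ∂π_M/∂q_M = 0: 295 - 3q_M - (q_D) = 0.
Drake's first-order condition: 319 - 6q_D - (q_M) = 0.
Rearranging gives the reaction functions q_M = (295 - q_D)/3 and q_D = (319 - q_M)/6.
Solving the pair: q_M = 1451/17, q_D = 662/17.
Total output Q = 124.2941, so price P = 384 - 124.2941 = 259.7059.

259.71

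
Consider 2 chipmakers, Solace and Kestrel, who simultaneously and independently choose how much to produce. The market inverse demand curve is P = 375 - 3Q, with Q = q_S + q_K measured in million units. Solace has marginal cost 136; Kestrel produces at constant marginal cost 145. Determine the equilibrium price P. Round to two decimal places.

218.67

Solace's profit: π_S = (375 - 3Q)q_S - (136q_S). Setting ∂π_S/∂q_S = 0: 239 - 6q_S - 3(q_K) = 0.
Kestrel's first-order condition: 230 - 6q_K - 3(q_S) = 0.
Best responses: q_S = (239 - 3q_K)/6, q_K = (230 - 3q_S)/6.
Solving the pair: q_S = 248/9, q_K = 221/9.
Total output Q = 469/9, so price P = 375 - 3·(469/9) = 656/3.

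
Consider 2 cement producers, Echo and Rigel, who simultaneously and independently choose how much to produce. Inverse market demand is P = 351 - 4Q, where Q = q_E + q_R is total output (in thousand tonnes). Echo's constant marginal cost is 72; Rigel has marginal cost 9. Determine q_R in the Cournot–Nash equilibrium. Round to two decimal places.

33.75

Echo's profit: π_E = (351 - 4Q)q_E - (72q_E). Setting ∂π_E/∂q_E = 0: 279 - 8q_E - 4(q_R) = 0.
Rigel's first-order condition: 342 - 8q_R - 4(q_E) = 0.
So q_E = (279 - 4q_R)/8 and q_R = (342 - 4q_E)/8.
Solving the pair: q_E = 18, q_R = 135/4.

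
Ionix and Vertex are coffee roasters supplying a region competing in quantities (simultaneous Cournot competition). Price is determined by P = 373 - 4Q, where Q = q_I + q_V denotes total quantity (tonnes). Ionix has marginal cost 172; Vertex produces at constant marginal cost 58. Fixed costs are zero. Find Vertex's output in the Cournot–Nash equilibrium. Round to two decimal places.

35.75

Ionix's profit: π_I = (373 - 4Q)q_I - (172q_I). Setting ∂π_I/∂q_I = 0: 201 - 8q_I - 4(q_V) = 0.
Vertex's profit: π_V = (373 - 4Q)q_V - (58q_V). Setting ∂π_V/∂q_V = 0: 315 - 8q_V - 4(q_I) = 0.
Best responses: q_I = (201 - 4q_V)/8, q_V = (315 - 4q_I)/8.
Solving the pair: q_I = 29/4, q_V = 143/4.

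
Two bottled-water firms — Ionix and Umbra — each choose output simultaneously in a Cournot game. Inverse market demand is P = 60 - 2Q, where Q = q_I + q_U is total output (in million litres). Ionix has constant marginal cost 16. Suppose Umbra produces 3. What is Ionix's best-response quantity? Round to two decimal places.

9.50

With the rival's output fixed at 3, Ionix's profit is π_I = (60 - 2·3 - 2q_I)q_I - (16q_I) = (54 - 2q_I)q_I - (16q_I).
∂π_I/∂q_I = 38 - 4q_I = 0, so q_I = 19/2.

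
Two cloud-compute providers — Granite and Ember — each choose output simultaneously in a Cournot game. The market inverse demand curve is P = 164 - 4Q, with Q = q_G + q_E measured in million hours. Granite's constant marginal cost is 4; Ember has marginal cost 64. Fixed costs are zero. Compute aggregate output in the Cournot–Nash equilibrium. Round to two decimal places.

21.67

Granite's profit: π_G = (164 - 4Q)q_G - (4q_G). Setting ∂π_G/∂q_G = 0: 160 - 8q_G - 4(q_E) = 0.
Ember's profit: π_E = (164 - 4Q)q_E - (64q_E). Setting ∂π_E/∂q_E = 0: 100 - 8q_E - 4(q_G) = 0.
So q_G = (160 - 4q_E)/8 and q_E = (100 - 4q_G)/8.
Solving the pair: q_G = 55/3, q_E = 10/3.
Total output Q = 55/3 + 10/3 = 65/3.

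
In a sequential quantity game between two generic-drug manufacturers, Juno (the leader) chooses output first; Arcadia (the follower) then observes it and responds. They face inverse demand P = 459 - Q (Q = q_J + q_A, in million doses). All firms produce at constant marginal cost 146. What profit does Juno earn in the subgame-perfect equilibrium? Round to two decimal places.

Solve by backward induction. Given q_J, the follower Arcadia maximises π_A = (459 - q_J - q_A)q_A - 146q_A.
∂π_A/∂q_A = 313 - q_J - 2q_A = 0 gives the reaction function q_A = (313 - q_J)/2.
The leader anticipates this reaction. Substituting into P = 459 - Q gives P = 605/2 - (1/2)q_J, so π_J = (605/2 - (1/2)q_J)q_J - 146q_J.
The leader's first-order condition 313/2 - q_J = 0 yields q_J = 313/2.
Then q_A = (313 - 313/2)/2 = 313/4.
Price P = 459 - 939/4 = 897/4.
Juno's profit: (897/4 - 146)·(313/2) = 12246.1250.

12246.13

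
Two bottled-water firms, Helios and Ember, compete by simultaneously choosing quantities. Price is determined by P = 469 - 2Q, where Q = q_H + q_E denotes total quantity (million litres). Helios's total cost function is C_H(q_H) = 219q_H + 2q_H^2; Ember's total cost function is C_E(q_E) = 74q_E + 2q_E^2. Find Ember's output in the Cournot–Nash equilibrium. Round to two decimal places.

Helios's profit: π_H = (469 - 2Q)q_H - (219q_H + 2q_H²). Setting ∂π_H/∂q_H = 0: 250 - 8q_H - 2(q_E) = 0.
Ember's first-order condition: 395 - 8q_E - 2(q_H) = 0.
Best responses: q_H = (250 - 2q_E)/8, q_E = (395 - 2q_H)/8.
Solving the pair: q_H = 121/6, q_E = 133/3.

44.33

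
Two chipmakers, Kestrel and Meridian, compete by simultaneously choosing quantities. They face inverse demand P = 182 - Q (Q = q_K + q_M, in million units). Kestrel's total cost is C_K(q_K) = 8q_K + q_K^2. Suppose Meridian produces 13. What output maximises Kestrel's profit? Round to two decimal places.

40.25

With the rival's output fixed at 13, Kestrel's profit is π_K = (182 - 13 - q_K)q_K - (8q_K + q_K²) = (169 - q_K)q_K - (8q_K + q_K²).
∂π_K/∂q_K = 161 - 4q_K = 0, so q_K = 161/4.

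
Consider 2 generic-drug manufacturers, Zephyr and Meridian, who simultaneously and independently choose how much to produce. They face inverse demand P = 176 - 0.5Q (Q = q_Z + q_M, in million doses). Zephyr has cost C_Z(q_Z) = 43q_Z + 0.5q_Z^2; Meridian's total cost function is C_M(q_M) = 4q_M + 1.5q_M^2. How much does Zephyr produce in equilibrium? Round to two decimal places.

57.55

Zephyr's profit: π_Z = (176 - 0.5Q)q_Z - (43q_Z + (1/2)q_Z²). Setting ∂π_Z/∂q_Z = 0: 133 - 2q_Z - (1/2)(q_M) = 0.
Meridian's first-order condition: 172 - 4q_M - (1/2)(q_Z) = 0.
So q_Z = (133 - (1/2)q_M)/2 and q_M = (172 - (1/2)q_Z)/4.
Solving the pair: q_Z = 1784/31, q_M = 1110/31.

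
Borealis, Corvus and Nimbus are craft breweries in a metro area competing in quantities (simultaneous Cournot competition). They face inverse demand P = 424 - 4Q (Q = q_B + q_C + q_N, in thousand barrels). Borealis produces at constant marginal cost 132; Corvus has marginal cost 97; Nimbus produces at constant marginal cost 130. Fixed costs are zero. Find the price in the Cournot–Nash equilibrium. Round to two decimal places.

195.75

Borealis's profit: π_B = (424 - 4Q)q_B - (132q_B). Setting ∂π_B/∂q_B = 0: 292 - 8q_B - 4(q_C + q_N) = 0.
Corvus's first-order condition: 327 - 8q_C - 4(q_B + q_N) = 0.
Nimbus's profit: π_N = (424 - 4Q)q_N - (130q_N). Setting ∂π_N/∂q_N = 0: 294 - 8q_N - 4(q_B + q_C) = 0.
Summing all 3 equations gives 913 − 16Q = 0, hence Q = 913/16.
Back-substituting: q_B = (292 − 913/4)/4 = 255/16, q_C = (327 − 913/4)/4 = 395/16, q_N = (294 − 913/4)/4 = 263/16.
Total output Q = 913/16, so price P = 424 - 4·(913/16) = 783/4.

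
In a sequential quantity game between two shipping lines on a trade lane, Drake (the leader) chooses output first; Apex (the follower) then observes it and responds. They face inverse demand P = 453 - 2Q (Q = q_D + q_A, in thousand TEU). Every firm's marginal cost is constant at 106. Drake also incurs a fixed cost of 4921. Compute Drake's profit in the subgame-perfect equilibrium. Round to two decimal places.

The follower Apex best-responds to any q_D: π_A = (453 - 2Q)q_A - 106q_A.
Follower FOC: 347 - 2q_D - 4q_A = 0, so q_A(q_D) = (347 - 2q_D)/4.
Drake substitutes q_A(q_D) into its own profit: π_D = q_D(453 - 2q_D - (347 - 2q_D)/2) - 106q_D = (559/2 - q_D)q_D - 106q_D.
Maximising: ∂π_D/∂q_D = 347/2 - 2q_D = 0, giving q_D = 347/4.
Then q_A = (347 - 2·(347/4))/4 = 347/8.
Price P = 453 - 2·(1041/8) = 771/4.
Drake's profit: (771/4 - 106)·(347/4) - 4921 = 2604.5625.

2604.56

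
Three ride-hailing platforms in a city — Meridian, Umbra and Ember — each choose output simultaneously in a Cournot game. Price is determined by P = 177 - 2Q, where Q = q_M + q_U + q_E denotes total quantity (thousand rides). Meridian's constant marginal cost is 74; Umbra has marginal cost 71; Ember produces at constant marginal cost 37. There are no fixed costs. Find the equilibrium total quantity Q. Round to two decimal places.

Meridian's profit: π_M = (177 - 2Q)q_M - (74q_M). Setting ∂π_M/∂q_M = 0: 103 - 4q_M - 2(q_U + q_E) = 0.
Umbra's first-order condition: 106 - 4q_U - 2(q_M + q_E) = 0.
Ember's profit: π_E = (177 - 2Q)q_E - (37q_E). Setting ∂π_E/∂q_E = 0: 140 - 4q_E - 2(q_M + q_U) = 0.
Adding the 3 first-order conditions: 349 − 8Q = 0, so Q = 349/8.
Back-substituting: q_M = (103 − 349/4)/2 = 63/8, q_U = (106 − 349/4)/2 = 75/8, q_E = (140 − 349/4)/2 = 211/8.
Total output Q = 63/8 + 75/8 + 211/8 = 349/8.

43.63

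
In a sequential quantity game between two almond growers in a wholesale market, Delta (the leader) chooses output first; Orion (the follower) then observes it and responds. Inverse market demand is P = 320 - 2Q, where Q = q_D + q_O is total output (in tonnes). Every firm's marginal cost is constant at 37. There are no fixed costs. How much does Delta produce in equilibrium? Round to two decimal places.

The follower Orion best-responds to any q_D: π_O = (320 - 2Q)q_O - 37q_O.
Setting the follower's marginal profit to zero, 283 - 2q_D - 4q_O = 0, i.e. q_O = (283 - 2q_D)/4.
The leader anticipates this reaction. Substituting into P = 320 - 2Q gives P = 357/2 - q_D, so π_D = (357/2 - q_D)q_D - 37q_D.
The leader's first-order condition 283/2 - 2q_D = 0 yields q_D = 283/4.
Then q_O = (283 - 2·(283/4))/4 = 283/8.

70.75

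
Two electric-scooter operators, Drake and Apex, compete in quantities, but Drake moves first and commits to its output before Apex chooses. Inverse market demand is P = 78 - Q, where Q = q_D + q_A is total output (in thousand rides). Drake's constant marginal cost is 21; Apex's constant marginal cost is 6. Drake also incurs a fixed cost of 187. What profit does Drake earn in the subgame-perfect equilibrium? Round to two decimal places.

33.50

The follower Apex best-responds to any q_D: π_A = (78 - Q)q_A - 6q_A.
Setting the follower's marginal profit to zero, 72 - q_D - 2q_A = 0, i.e. q_A = (72 - q_D)/2.
The leader anticipates this reaction. Substituting into P = 78 - Q gives P = 42 - (1/2)q_D, so π_D = (42 - (1/2)q_D)q_D - 21q_D.
Leader FOC: 21 - q_D = 0, so q_D = 21.
Then q_A = (72 - 21)/2 = 51/2.
Price P = 78 - 93/2 = 63/2.
Drake's profit: (63/2 - 21)·21 - 187 = 67/2.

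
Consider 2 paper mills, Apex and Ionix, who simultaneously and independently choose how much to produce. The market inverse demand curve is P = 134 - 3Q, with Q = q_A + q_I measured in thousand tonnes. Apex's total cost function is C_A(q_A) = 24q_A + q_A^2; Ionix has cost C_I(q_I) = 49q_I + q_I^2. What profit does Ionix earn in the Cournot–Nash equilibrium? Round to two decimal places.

161.98

Apex's profit: π_A = (134 - 3Q)q_A - (24q_A + q_A²). Setting ∂π_A/∂q_A = 0: 110 - 8q_A - 3(q_I) = 0.
Ionix's first-order condition: 85 - 8q_I - 3(q_A) = 0.
Best responses: q_A = (110 - 3q_I)/8, q_I = (85 - 3q_A)/8.
Substituting one into the other gives q_A = 125/11 and q_I = 70/11.
Price P = 134 - 3·(195/11) = 889/11.
Ionix's profit: (889/11)·(70/11) - 49·(70/11) - (70/11)² = 161.9835.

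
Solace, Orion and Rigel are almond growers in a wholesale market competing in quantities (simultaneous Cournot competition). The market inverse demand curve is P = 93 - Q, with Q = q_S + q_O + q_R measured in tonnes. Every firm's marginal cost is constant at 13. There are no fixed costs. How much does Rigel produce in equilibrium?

20

Each firm earns π_i = (93 - Q)q_i - 13q_i.
First-order condition (treating rivals' output as given): 80 - 2q_i - Σ_{j≠i} q_j = 0.
With identical firms every q_j equals q_i, so Σ_{j≠i} q_j = 2q_i and 80 = 4q_i, giving q_i = 20.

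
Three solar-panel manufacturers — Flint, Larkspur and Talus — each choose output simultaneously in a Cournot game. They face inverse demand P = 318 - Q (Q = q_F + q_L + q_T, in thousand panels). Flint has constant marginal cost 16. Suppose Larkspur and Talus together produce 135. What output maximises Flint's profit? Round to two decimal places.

With rivals' combined output fixed at 135, Flint's profit is π_F = (318 - 135 - q_F)q_F - (16q_F) = (183 - q_F)q_F - (16q_F).
∂π_F/∂q_F = 167 - 2q_F = 0, so q_F = 167/2.

83.50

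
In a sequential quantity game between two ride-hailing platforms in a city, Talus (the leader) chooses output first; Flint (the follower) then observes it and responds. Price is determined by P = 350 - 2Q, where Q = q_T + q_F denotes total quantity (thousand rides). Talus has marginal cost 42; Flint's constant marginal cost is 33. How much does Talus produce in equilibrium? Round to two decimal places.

Solve by backward induction. Given q_T, the follower Flint maximises π_F = (350 - 2q_T - 2q_F)q_F - 33q_F.
Setting the follower's marginal profit to zero, 317 - 2q_T - 4q_F = 0, i.e. q_F = (317 - 2q_T)/4.
Talus substitutes q_F(q_T) into its own profit: π_T = q_T(350 - 2q_T - (317 - 2q_T)/2) - 42q_T = (383/2 - q_T)q_T - 42q_T.
Leader FOC: 299/2 - 2q_T = 0, so q_T = 299/4.
Then q_F = (317 - 2·(299/4))/4 = 335/8.

74.75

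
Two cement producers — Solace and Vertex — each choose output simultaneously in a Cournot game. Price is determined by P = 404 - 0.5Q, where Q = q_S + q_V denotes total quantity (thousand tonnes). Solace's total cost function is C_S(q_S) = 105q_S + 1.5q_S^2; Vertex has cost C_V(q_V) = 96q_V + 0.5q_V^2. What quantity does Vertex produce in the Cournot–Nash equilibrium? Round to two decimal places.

139.68

Solace's profit: π_S = (404 - 0.5Q)q_S - (105q_S + (3/2)q_S²). Setting ∂π_S/∂q_S = 0: 299 - 4q_S - (1/2)(q_V) = 0.
Vertex's profit: π_V = (404 - 0.5Q)q_V - (96q_V + (1/2)q_V²). Setting ∂π_V/∂q_V = 0: 308 - 2q_V - (1/2)(q_S) = 0.
Rearranging gives the reaction functions q_S = (299 - (1/2)q_V)/4 and q_V = (308 - (1/2)q_S)/2.
Solving the pair: q_S = 1776/31, q_V = 139.6774.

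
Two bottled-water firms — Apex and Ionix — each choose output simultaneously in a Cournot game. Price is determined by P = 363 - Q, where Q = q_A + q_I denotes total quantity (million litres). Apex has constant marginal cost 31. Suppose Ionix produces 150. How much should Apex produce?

91

With the rival's output fixed at 150, Apex's profit is π_A = (363 - 150 - q_A)q_A - (31q_A) = (213 - q_A)q_A - (31q_A).
∂π_A/∂q_A = 182 - 2q_A = 0, so q_A = 91.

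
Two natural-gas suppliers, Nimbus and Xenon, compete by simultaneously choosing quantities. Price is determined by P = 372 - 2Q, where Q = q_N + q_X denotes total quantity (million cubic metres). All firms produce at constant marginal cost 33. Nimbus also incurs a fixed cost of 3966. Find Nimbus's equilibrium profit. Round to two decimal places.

Each firm earns π_i = (372 - 2Q)q_i - 33q_i.
First-order condition (treating rivals' output as given): 339 - 4q_i - 2q_j = 0.
By symmetry each firm produces the same amount; substituting q_j = q_i yields q_i = 339/6 = 113/2.
Price P = 372 - 2·113 = 146.
Nimbus's profit: (146 - 33)·(113/2) - 3966 = 2418.5000.

2418.50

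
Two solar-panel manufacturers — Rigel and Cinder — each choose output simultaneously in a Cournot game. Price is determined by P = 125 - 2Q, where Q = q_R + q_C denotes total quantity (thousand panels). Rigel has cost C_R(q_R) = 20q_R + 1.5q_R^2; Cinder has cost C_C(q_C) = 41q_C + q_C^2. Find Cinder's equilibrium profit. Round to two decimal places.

296.85

Rigel's profit: π_R = (125 - 2Q)q_R - (20q_R + (3/2)q_R²). Setting ∂π_R/∂q_R = 0: 105 - 7q_R - 2(q_C) = 0.
Cinder's profit: π_C = (125 - 2Q)q_C - (41q_C + q_C²). Setting ∂π_C/∂q_C = 0: 84 - 6q_C - 2(q_R) = 0.
Best responses: q_R = (105 - 2q_C)/7, q_C = (84 - 2q_R)/6.
Solving the pair: q_R = 231/19, q_C = 189/19.
Price P = 125 - 2·(420/19) = 1535/19.
Cinder's profit: (1535/19)·(189/19) - 41·(189/19) - (189/19)² = 296.8504.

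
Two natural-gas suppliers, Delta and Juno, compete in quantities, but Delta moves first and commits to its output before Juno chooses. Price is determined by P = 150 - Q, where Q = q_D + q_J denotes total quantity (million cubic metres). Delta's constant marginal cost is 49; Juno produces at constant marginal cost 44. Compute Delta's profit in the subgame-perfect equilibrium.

1152

Solve by backward induction. Given q_D, the follower Juno maximises π_J = (150 - q_D - q_J)q_J - 44q_J.
∂π_J/∂q_J = 106 - q_D - 2q_J = 0 gives the reaction function q_J = (106 - q_D)/2.
The leader anticipates this reaction. Substituting into P = 150 - Q gives P = 97 - (1/2)q_D, so π_D = (97 - (1/2)q_D)q_D - 49q_D.
The leader's first-order condition 48 - q_D = 0 yields q_D = 48.
Then q_J = (106 - 48)/2 = 29.
Price P = 150 - 77 = 73.
Delta's profit: (73 - 49)·48 = 1152.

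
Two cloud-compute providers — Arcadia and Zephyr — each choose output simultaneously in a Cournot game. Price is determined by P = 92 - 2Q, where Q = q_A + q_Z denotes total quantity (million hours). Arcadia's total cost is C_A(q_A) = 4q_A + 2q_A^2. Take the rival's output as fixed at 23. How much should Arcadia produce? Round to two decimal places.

5.25

With the rival's output fixed at 23, Arcadia's profit is π_A = (92 - 2·23 - 2q_A)q_A - (4q_A + 2q_A²) = (46 - 2q_A)q_A - (4q_A + 2q_A²).
∂π_A/∂q_A = 42 - 8q_A = 0, so q_A = 21/4.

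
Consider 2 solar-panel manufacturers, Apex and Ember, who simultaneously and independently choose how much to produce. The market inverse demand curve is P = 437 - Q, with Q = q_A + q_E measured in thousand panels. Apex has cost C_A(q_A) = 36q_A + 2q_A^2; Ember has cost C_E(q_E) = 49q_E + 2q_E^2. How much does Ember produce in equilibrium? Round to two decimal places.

55.06

Apex's profit: π_A = (437 - Q)q_A - (36q_A + 2q_A²). Setting ∂π_A/∂q_A = 0: 401 - 6q_A - (q_E) = 0.
Ember's profit: π_E = (437 - Q)q_E - (49q_E + 2q_E²). Setting ∂π_E/∂q_E = 0: 388 - 6q_E - (q_A) = 0.
Best responses: q_A = (401 - q_E)/6, q_E = (388 - q_A)/6.
Solving the pair: q_A = 57.6571, q_E = 1927/35.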